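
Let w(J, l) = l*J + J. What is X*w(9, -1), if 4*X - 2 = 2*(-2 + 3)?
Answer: 0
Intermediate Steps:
w(J, l) = J + J*l (w(J, l) = J*l + J = J + J*l)
X = 1 (X = ½ + (2*(-2 + 3))/4 = ½ + (2*1)/4 = ½ + (¼)*2 = ½ + ½ = 1)
X*w(9, -1) = 1*(9*(1 - 1)) = 1*(9*0) = 1*0 = 0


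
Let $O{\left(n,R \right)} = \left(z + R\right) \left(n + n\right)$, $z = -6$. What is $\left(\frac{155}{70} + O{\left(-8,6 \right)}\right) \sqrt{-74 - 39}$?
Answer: $\frac{31 i \sqrt{113}}{14} \approx 23.538 i$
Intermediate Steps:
$O{\left(n,R \right)} = 2 n \left(-6 + R\right)$ ($O{\left(n,R \right)} = \left(-6 + R\right) \left(n + n\right) = \left(-6 + R\right) 2 n = 2 n \left(-6 + R\right)$)
$\left(\frac{155}{70} + O{\left(-8,6 \right)}\right) \sqrt{-74 - 39} = \left(\frac{155}{70} + 2 \left(-8\right) \left(-6 + 6\right)\right) \sqrt{-74 - 39} = \left(155 \cdot \frac{1}{70} + 2 \left(-8\right) 0\right) \sqrt{-74 - 39} = \left(\frac{31}{14} + 0\right) \sqrt{-74 - 39} = \frac{31 \sqrt{-113}}{14} = \frac{31 i \sqrt{113}}{14}$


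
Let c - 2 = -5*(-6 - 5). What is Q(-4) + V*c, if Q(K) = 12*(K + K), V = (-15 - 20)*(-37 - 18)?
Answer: 109629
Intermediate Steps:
c = 57 (c = 2 - 5*(-6 - 5) = 2 - 5*(-11) = 2 + 55 = 57)
V = 1925 (V = -35*(-55) = 1925)
Q(K) = 24*K (Q(K) = 12*(2*K) = 24*K)
Q(-4) + V*c = 24*(-4) + 1925*57 = -96 + 109725 = 109629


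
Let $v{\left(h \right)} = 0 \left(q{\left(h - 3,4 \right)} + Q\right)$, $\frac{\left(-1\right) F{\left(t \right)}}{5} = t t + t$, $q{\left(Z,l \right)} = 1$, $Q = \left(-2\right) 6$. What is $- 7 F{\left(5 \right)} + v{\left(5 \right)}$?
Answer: $1050$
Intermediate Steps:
$Q = -12$
$F{\left(t \right)} = - 5 t - 5 t^{2}$ ($F{\left(t \right)} = - 5 \left(t t + t\right) = - 5 \left(t^{2} + t\right) = - 5 \left(t + t^{2}\right) = - 5 t - 5 t^{2}$)
$v{\left(h \right)} = 0$ ($v{\left(h \right)} = 0 \left(1 - 12\right) = 0 \left(-11\right) = 0$)
$- 7 F{\left(5 \right)} + v{\left(5 \right)} = - 7 \left(\left(-5\right) 5 \left(1 + 5\right)\right) + 0 = - 7 \left(\left(-5\right) 5 \cdot 6\right) + 0 = \left(-7\right) \left(-150\right) + 0 = 1050 + 0 = 1050$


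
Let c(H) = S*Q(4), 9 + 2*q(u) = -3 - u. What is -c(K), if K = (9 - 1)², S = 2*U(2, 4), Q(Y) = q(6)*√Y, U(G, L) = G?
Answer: 72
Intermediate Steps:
q(u) = -6 - u/2 (q(u) = -9/2 + (-3 - u)/2 = -9/2 + (-3/2 - u/2) = -6 - u/2)
Q(Y) = -9*√Y (Q(Y) = (-6 - ½*6)*√Y = (-6 - 3)*√Y = -9*√Y)
S = 4 (S = 2*2 = 4)
K = 64 (K = 8² = 64)
c(H) = -72 (c(H) = 4*(-9*√4) = 4*(-9*2) = 4*(-18) = -72)
-c(K) = -1*(-72) = 72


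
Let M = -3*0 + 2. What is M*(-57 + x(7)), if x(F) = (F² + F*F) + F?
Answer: 96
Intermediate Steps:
x(F) = F + 2*F² (x(F) = (F² + F²) + F = 2*F² + F = F + 2*F²)
M = 2 (M = 0 + 2 = 2)
M*(-57 + x(7)) = 2*(-57 + 7*(1 + 2*7)) = 2*(-57 + 7*(1 + 14)) = 2*(-57 + 7*15) = 2*(-57 + 105) = 2*48 = 96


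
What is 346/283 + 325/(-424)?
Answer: 54729/119992 ≈ 0.45611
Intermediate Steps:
346/283 + 325/(-424) = 346*(1/283) + 325*(-1/424) = 346/283 - 325/424 = 54729/119992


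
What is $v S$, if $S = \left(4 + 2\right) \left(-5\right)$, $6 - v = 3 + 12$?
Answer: $270$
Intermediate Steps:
$v = -9$ ($v = 6 - \left(3 + 12\right) = 6 - 15 = -9$)
$S = -30$ ($S = 6 \left(-5\right) = -30$)
$v S = \left(-9\right) \left(-30\right) = 270$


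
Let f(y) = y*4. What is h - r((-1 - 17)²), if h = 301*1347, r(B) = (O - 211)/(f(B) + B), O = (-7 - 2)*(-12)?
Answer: 656824243/1620 ≈ 4.0545e+5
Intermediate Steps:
f(y) = 4*y
O = 108 (O = -9*(-12) = 108)
r(B) = -103/(5*B) (r(B) = (108 - 211)/(4*B + B) = -103*1/(5*B) = -103/(5*B))
h = 405447
h - r((-1 - 17)²) = 405447 - (-103)/(5*((-1 - 17)²)) = 405447 - (-103)/(5*((-18)²)) = 405447 - (-103)/(5*324) = 405447 - 1*(-103/1620) = 405447 + 103/1620 = 656824243/1620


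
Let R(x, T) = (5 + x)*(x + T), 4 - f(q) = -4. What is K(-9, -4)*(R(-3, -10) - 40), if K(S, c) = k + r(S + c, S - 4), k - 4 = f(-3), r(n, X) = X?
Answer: 66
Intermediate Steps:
f(q) = 8 (f(q) = 4 - 1*(-4) = 4 + 4 = 8)
R(x, T) = (5 + x)*(T + x)
k = 12 (k = 4 + 8 = 12)
K(S, c) = 8 + S (K(S, c) = 12 + (S - 4) = 12 + (-4 + S) = 8 + S)
K(-9, -4)*(R(-3, -10) - 40) = (8 - 9)*(((-3)² + 5*(-10) + 5*(-3) - 10*(-3)) - 40) = -((9 - 50 - 15 + 30) - 40) = -(-26 - 40) = -1*(-66) = 66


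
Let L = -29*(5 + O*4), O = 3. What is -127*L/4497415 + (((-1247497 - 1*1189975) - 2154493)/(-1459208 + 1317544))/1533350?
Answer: 1197454448101/85884018445888 ≈ 0.013943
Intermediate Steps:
L = -493 (L = -29*(5 + 3*4) = -29*(5 + 12) = -29*17 = -493)
-127*L/4497415 + (((-1247497 - 1*1189975) - 2154493)/(-1459208 + 1317544))/1533350 = -127*(-493)/4497415 + (((-1247497 - 1*1189975) - 2154493)/(-1459208 + 1317544))/1533350 = 62611*(1/4497415) + (((-1247497 - 1189975) - 2154493)/(-141664))*(1/1533350) = 62611/4497415 + ((-2437472 - 2154493)*(-1/141664))*(1/1533350) = 62611/4497415 - 4591965*(-1/141664)*(1/1533350) = 62611/4497415 + (4591965/141664)*(1/1533350) = 62611/4497415 + 131199/6206299840 = 1197454448101/85884018445888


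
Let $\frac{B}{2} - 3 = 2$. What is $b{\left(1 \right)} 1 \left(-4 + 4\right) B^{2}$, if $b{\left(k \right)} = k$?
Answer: $0$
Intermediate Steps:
$B = 10$ ($B = 6 + 2 \cdot 2 = 6 + 4 = 10$)
$b{\left(1 \right)} 1 \left(-4 + 4\right) B^{2} = 1 \cdot 1 \left(-4 + 4\right) 10^{2} = 1 \cdot 1 \cdot 0 \cdot 100 = 1 \cdot 0 \cdot 100 = 0 \cdot 100 = 0$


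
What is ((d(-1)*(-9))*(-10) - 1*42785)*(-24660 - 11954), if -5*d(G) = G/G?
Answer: 1567189042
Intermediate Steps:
d(G) = -1/5 (d(G) = -G/(5*G) = -1/5*1 = -1/5)
((d(-1)*(-9))*(-10) - 1*42785)*(-24660 - 11954) = (-1/5*(-9)*(-10) - 1*42785)*(-24660 - 11954) = ((9/5)*(-10) - 42785)*(-36614) = (-18 - 42785)*(-36614) = -42803*(-36614) = 1567189042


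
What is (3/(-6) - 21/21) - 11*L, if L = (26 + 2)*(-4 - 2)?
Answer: 3693/2 ≈ 1846.5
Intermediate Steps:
L = -168 (L = 28*(-6) = -168)
(3/(-6) - 21/21) - 11*L = (3/(-6) - 21/21) - 11*(-168) = (3*(-⅙) - 21*1/21) + 1848 = (-½ - 1) + 1848 = -3/2 + 1848 = 3693/2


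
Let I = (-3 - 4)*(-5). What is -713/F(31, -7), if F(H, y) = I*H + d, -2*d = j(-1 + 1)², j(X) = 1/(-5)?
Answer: -35650/54249 ≈ -0.65716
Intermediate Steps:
I = 35 (I = -7*(-5) = 35)
j(X) = -⅕
d = -1/50 (d = -(-⅕)²/2 = -½*1/25 = -1/50 ≈ -0.020000)
F(H, y) = -1/50 + 35*H (F(H, y) = 35*H - 1/50 = -1/50 + 35*H)
-713/F(31, -7) = -713/(-1/50 + 35*31) = -713/(-1/50 + 1085) = -713/54249/50 = -713*50/54249 = -35650/54249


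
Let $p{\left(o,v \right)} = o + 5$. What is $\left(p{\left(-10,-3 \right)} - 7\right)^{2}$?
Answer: $144$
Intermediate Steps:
$p{\left(o,v \right)} = 5 + o$
$\left(p{\left(-10,-3 \right)} - 7\right)^{2} = \left(\left(5 - 10\right) - 7\right)^{2} = \left(-5 - 7\right)^{2} = \left(-12\right)^{2} = 144$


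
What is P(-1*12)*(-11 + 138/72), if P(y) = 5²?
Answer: -2725/12 ≈ -227.08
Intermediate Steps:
P(y) = 25
P(-1*12)*(-11 + 138/72) = 25*(-11 + 138/72) = 25*(-11 + 138*(1/72)) = 25*(-11 + 23/12) = 25*(-109/12) = -2725/12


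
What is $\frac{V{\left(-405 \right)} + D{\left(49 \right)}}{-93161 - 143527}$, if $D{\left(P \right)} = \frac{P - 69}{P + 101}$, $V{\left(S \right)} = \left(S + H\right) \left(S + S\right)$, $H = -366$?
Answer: $- \frac{585478}{221895} \approx -2.6385$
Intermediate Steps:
$V{\left(S \right)} = 2 S \left(-366 + S\right)$ ($V{\left(S \right)} = \left(S - 366\right) \left(S + S\right) = \left(-366 + S\right) 2 S = 2 S \left(-366 + S\right)$)
$D{\left(P \right)} = \frac{-69 + P}{101 + P}$
$\frac{V{\left(-405 \right)} + D{\left(49 \right)}}{-93161 - 143527} = \frac{2 \left(-405\right) \left(-366 - 405\right) + \frac{-69 + 49}{101 + 49}}{-93161 - 143527} = \frac{2 \left(-405\right) \left(-771\right) + \frac{1}{150} \left(-20\right)}{-236688} = \left(624510 + \frac{1}{150} \left(-20\right)\right) \left(- \frac{1}{236688}\right) = \left(624510 - \frac{2}{15}\right) \left(- \frac{1}{236688}\right) = \frac{9367648}{15} \left(- \frac{1}{236688}\right) = - \frac{585478}{221895}$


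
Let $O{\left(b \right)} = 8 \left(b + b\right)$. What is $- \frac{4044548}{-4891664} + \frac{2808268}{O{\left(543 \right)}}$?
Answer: $\frac{107595644617}{332021694} \approx 324.06$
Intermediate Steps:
$O{\left(b \right)} = 16 b$ ($O{\left(b \right)} = 8 \cdot 2 b = 16 b$)
$- \frac{4044548}{-4891664} + \frac{2808268}{O{\left(543 \right)}} = - \frac{4044548}{-4891664} + \frac{2808268}{16 \cdot 543} = \left(-4044548\right) \left(- \frac{1}{4891664}\right) + \frac{2808268}{8688} = \frac{1011137}{1222916} + 2808268 \cdot \frac{1}{8688} = \frac{1011137}{1222916} + \frac{702067}{2172} = \frac{107595644617}{332021694}$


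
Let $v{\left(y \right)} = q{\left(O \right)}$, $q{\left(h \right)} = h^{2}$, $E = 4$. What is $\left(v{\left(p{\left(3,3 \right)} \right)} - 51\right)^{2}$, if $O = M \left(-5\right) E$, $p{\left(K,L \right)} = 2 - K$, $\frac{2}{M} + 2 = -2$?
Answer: $2401$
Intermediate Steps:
$M = - \frac{1}{2}$ ($M = \frac{2}{-2 - 2} = \frac{2}{-4} = 2 \left(- \frac{1}{4}\right) = - \frac{1}{2} \approx -0.5$)
$O = 10$ ($O = \left(- \frac{1}{2}\right) \left(-5\right) 4 = \frac{5}{2} \cdot 4 = 10$)
$v{\left(y \right)} = 100$ ($v{\left(y \right)} = 10^{2} = 100$)
$\left(v{\left(p{\left(3,3 \right)} \right)} - 51\right)^{2} = \left(100 - 51\right)^{2} = 49^{2} = 2401$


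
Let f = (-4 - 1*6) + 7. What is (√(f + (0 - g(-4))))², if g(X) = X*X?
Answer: -19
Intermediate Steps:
g(X) = X²
f = -3 (f = (-4 - 6) + 7 = -10 + 7 = -3)
(√(f + (0 - g(-4))))² = (√(-3 + (0 - 1*(-4)²)))² = (√(-3 + (0 - 1*16)))² = (√(-3 + (0 - 16)))² = (√(-3 - 16))² = (√(-19))² = (I*√19)² = -19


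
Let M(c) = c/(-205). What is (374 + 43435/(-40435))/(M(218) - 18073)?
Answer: -618249455/29963814921 ≈ -0.020633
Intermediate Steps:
M(c) = -c/205 (M(c) = c*(-1/205) = -c/205)
(374 + 43435/(-40435))/(M(218) - 18073) = (374 + 43435/(-40435))/(-1/205*218 - 18073) = (374 + 43435*(-1/40435))/(-218/205 - 18073) = (374 - 8687/8087)/(-3705183/205) = (3015851/8087)*(-205/3705183) = -618249455/29963814921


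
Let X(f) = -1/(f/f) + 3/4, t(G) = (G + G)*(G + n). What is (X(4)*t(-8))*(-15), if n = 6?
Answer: 120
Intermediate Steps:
t(G) = 2*G*(6 + G) (t(G) = (G + G)*(G + 6) = (2*G)*(6 + G) = 2*G*(6 + G))
X(f) = -1/4 (X(f) = -1/1 + 3*(1/4) = -1*1 + 3/4 = -1 + 3/4 = -1/4)
(X(4)*t(-8))*(-15) = -(-8)*(6 - 8)/2*(-15) = -(-8)*(-2)/2*(-15) = -1/4*32*(-15) = -8*(-15) = 120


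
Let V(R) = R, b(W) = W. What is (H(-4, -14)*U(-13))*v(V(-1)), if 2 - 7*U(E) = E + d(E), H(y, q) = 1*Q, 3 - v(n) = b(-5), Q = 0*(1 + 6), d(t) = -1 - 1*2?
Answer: 0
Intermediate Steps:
d(t) = -3 (d(t) = -1 - 2 = -3)
Q = 0 (Q = 0*7 = 0)
v(n) = 8 (v(n) = 3 - 1*(-5) = 3 + 5 = 8)
H(y, q) = 0 (H(y, q) = 1*0 = 0)
U(E) = 5/7 - E/7 (U(E) = 2/7 - (E - 3)/7 = 2/7 - (-3 + E)/7 = 2/7 + (3/7 - E/7) = 5/7 - E/7)
(H(-4, -14)*U(-13))*v(V(-1)) = (0*(5/7 - ⅐*(-13)))*8 = (0*(5/7 + 13/7))*8 = (0*(18/7))*8 = 0*8 = 0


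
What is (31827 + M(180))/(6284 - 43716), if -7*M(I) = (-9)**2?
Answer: -55677/65506 ≈ -0.84995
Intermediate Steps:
M(I) = -81/7 (M(I) = -1/7*(-9)**2 = -1/7*81 = -81/7)
(31827 + M(180))/(6284 - 43716) = (31827 - 81/7)/(6284 - 43716) = (222708/7)/(-37432) = (222708/7)*(-1/37432) = -55677/65506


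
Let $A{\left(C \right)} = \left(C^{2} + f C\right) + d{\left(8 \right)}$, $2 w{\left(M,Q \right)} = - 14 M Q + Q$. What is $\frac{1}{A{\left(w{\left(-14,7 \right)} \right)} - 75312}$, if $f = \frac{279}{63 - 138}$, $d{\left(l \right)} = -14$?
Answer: $\frac{100}{39751931} \approx 2.5156 \cdot 10^{-6}$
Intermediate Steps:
$w{\left(M,Q \right)} = \frac{Q}{2} - 7 M Q$ ($w{\left(M,Q \right)} = \frac{- 14 M Q + Q}{2} = \frac{Q - 14 M Q}{2} = \frac{Q}{2} - 7 M Q$)
$f = - \frac{93}{25}$ ($f = \frac{279}{-75} = 279 \left(- \frac{1}{75}\right) = - \frac{93}{25} \approx -3.72$)
$A{\left(C \right)} = -14 + C^{2} - \frac{93 C}{25}$ ($A{\left(C \right)} = \left(C^{2} - \frac{93 C}{25}\right) - 14 = -14 + C^{2} - \frac{93 C}{25}$)
$\frac{1}{A{\left(w{\left(-14,7 \right)} \right)} - 75312} = \frac{1}{\left(-14 + \left(\frac{1}{2} \cdot 7 \left(1 - -196\right)\right)^{2} - \frac{93 \cdot \frac{1}{2} \cdot 7 \left(1 - -196\right)}{25}\right) - 75312} = \frac{1}{\left(-14 + \left(\frac{1}{2} \cdot 7 \left(1 + 196\right)\right)^{2} - \frac{93 \cdot \frac{1}{2} \cdot 7 \left(1 + 196\right)}{25}\right) - 75312} = \frac{1}{\left(-14 + \left(\frac{1}{2} \cdot 7 \cdot 197\right)^{2} - \frac{93 \cdot \frac{1}{2} \cdot 7 \cdot 197}{25}\right) - 75312} = \frac{1}{\left(-14 + \left(\frac{1379}{2}\right)^{2} - \frac{128247}{50}\right) - 75312} = \frac{1}{\left(-14 + \frac{1901641}{4} - \frac{128247}{50}\right) - 75312} = \frac{1}{\frac{47283131}{100} - 75312} = \frac{1}{\frac{39751931}{100}} = \frac{100}{39751931}$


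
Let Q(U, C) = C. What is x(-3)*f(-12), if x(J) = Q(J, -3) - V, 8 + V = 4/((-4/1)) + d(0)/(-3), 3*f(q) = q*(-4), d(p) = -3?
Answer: 80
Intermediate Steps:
f(q) = -4*q/3 (f(q) = (q*(-4))/3 = (-4*q)/3 = -4*q/3)
V = -8 (V = -8 + (4/((-4/1)) - 3/(-3)) = -8 + (4/((-4*1)) - 3*(-⅓)) = -8 + (4/(-4) + 1) = -8 + (4*(-¼) + 1) = -8 + (-1 + 1) = -8 + 0 = -8)
x(J) = 5 (x(J) = -3 - 1*(-8) = -3 + 8 = 5)
x(-3)*f(-12) = 5*(-4/3*(-12)) = 5*16 = 80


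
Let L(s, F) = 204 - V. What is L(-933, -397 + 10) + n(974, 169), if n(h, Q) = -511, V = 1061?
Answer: -1368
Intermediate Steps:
L(s, F) = -857 (L(s, F) = 204 - 1*1061 = 204 - 1061 = -857)
L(-933, -397 + 10) + n(974, 169) = -857 - 511 = -1368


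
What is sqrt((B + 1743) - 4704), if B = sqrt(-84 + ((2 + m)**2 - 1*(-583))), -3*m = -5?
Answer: sqrt(-26649 + 6*sqrt(1153))/3 ≈ 54.207*I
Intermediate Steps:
m = 5/3 (m = -1/3*(-5) = 5/3 ≈ 1.6667)
B = 2*sqrt(1153)/3 (B = sqrt(-84 + ((2 + 5/3)**2 - 1*(-583))) = sqrt(-84 + ((11/3)**2 + 583)) = sqrt(-84 + (121/9 + 583)) = sqrt(-84 + 5368/9) = sqrt(4612/9) = 2*sqrt(1153)/3 ≈ 22.637)
sqrt((B + 1743) - 4704) = sqrt((2*sqrt(1153)/3 + 1743) - 4704) = sqrt((1743 + 2*sqrt(1153)/3) - 4704) = sqrt(-2961 + 2*sqrt(1153)/3)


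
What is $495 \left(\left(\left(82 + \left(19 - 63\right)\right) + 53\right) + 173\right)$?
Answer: $130680$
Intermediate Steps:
$495 \left(\left(\left(82 + \left(19 - 63\right)\right) + 53\right) + 173\right) = 495 \left(\left(\left(82 - 44\right) + 53\right) + 173\right) = 495 \left(\left(38 + 53\right) + 173\right) = 495 \left(91 + 173\right) = 495 \cdot 264 = 130680$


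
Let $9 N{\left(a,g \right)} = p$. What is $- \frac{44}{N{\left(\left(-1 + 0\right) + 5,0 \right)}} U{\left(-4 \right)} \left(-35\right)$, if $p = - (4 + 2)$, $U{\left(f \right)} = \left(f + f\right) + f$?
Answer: $27720$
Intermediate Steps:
$U{\left(f \right)} = 3 f$ ($U{\left(f \right)} = 2 f + f = 3 f$)
$p = -6$ ($p = \left(-1\right) 6 = -6$)
$N{\left(a,g \right)} = - \frac{2}{3}$ ($N{\left(a,g \right)} = \frac{1}{9} \left(-6\right) = - \frac{2}{3}$)
$- \frac{44}{N{\left(\left(-1 + 0\right) + 5,0 \right)}} U{\left(-4 \right)} \left(-35\right) = - \frac{44}{- \frac{2}{3}} \cdot 3 \left(-4\right) \left(-35\right) = \left(-44\right) \left(- \frac{3}{2}\right) \left(-12\right) \left(-35\right) = 66 \left(-12\right) \left(-35\right) = \left(-792\right) \left(-35\right) = 27720$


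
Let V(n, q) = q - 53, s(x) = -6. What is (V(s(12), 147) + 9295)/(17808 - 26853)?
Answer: -9389/9045 ≈ -1.0380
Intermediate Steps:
V(n, q) = -53 + q
(V(s(12), 147) + 9295)/(17808 - 26853) = ((-53 + 147) + 9295)/(17808 - 26853) = (94 + 9295)/(-9045) = 9389*(-1/9045) = -9389/9045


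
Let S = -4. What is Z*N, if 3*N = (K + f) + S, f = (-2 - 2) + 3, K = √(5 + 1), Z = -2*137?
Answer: 1370/3 - 274*√6/3 ≈ 232.95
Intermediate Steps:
Z = -274
K = √6 ≈ 2.4495
f = -1 (f = -4 + 3 = -1)
N = -5/3 + √6/3 (N = ((√6 - 1) - 4)/3 = ((-1 + √6) - 4)/3 = (-5 + √6)/3 = -5/3 + √6/3 ≈ -0.85017)
Z*N = -274*(-5/3 + √6/3) = 1370/3 - 274*√6/3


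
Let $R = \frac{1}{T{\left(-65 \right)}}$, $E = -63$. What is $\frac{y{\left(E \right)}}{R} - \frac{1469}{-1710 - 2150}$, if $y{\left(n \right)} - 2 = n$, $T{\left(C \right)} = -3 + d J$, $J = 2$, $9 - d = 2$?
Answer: $- \frac{2588591}{3860} \approx -670.62$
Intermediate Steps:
$d = 7$ ($d = 9 - 2 = 7$)
$T{\left(C \right)} = 11$ ($T{\left(C \right)} = -3 + 7 \cdot 2 = -3 + 14 = 11$)
$y{\left(n \right)} = 2 + n$
$R = \frac{1}{11} \approx 0.090909$
$\frac{y{\left(E \right)}}{R} - \frac{1469}{-1710 - 2150} = \left(2 - 63\right) \frac{1}{\frac{1}{11}} - \frac{1469}{-1710 - 2150} = \left(-61\right) 11 - \frac{1469}{-3860} = -671 - - \frac{1469}{3860} = -671 + \frac{1469}{3860} = - \frac{2588591}{3860}$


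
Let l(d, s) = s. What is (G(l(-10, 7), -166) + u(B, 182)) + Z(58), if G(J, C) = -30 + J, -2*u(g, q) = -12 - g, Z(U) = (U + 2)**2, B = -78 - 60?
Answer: 3514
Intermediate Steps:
B = -138
Z(U) = (2 + U)**2
u(g, q) = 6 + g/2 (u(g, q) = -(-12 - g)/2 = 6 + g/2)
(G(l(-10, 7), -166) + u(B, 182)) + Z(58) = ((-30 + 7) + (6 + (1/2)*(-138))) + (2 + 58)**2 = (-23 + (6 - 69)) + 60**2 = (-23 - 63) + 3600 = -86 + 3600 = 3514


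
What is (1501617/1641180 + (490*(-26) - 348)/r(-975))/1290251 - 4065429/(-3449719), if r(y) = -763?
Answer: 312785926990971124389/265411284652477314260 ≈ 1.1785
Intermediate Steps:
(1501617/1641180 + (490*(-26) - 348)/r(-975))/1290251 - 4065429/(-3449719) = (1501617/1641180 + (490*(-26) - 348)/(-763))/1290251 - 4065429/(-3449719) = (1501617*(1/1641180) + (-12740 - 348)*(-1/763))*(1/1290251) - 4065429*(-1/3449719) = (500539/547060 - 13088*(-1/763))*(1/1290251) + 4065429/3449719 = (500539/547060 + 13088/763)*(1/1290251) + 4065429/3449719 = (7541832537/417406780)*(1/1290251) + 4065429/3449719 = 7541832537/538559515301780 + 4065429/3449719 = 312785926990971124389/265411284652477314260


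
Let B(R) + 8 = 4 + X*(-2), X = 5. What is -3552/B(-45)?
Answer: 1776/7 ≈ 253.71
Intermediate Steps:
B(R) = -14 (B(R) = -8 + (4 + 5*(-2)) = -8 + (4 - 10) = -8 - 6 = -14)
-3552/B(-45) = -3552/(-14) = -3552*(-1/14) = 1776/7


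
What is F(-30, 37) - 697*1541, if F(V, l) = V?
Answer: -1074107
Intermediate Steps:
F(-30, 37) - 697*1541 = -30 - 697*1541 = -30 - 1074077 = -1074107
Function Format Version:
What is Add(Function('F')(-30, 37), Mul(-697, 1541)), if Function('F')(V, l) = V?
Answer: -1074107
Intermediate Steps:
Add(Function('F')(-30, 37), Mul(-697, 1541)) = Add(-30, Mul(-697, 1541)) = Add(-30, -1074077) = -1074107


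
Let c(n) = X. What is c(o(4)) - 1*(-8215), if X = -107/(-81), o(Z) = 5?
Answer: 665522/81 ≈ 8216.3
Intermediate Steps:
X = 107/81 (X = -107*(-1/81) = 107/81 ≈ 1.3210)
c(n) = 107/81
c(o(4)) - 1*(-8215) = 107/81 - 1*(-8215) = 107/81 + 8215 = 665522/81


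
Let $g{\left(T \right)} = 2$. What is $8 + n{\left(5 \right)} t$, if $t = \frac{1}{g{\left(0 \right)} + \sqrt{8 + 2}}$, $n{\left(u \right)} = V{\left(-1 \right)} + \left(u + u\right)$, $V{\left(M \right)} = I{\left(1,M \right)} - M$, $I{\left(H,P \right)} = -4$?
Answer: $\frac{17}{3} + \frac{7 \sqrt{10}}{6} \approx 9.356$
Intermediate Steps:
$V{\left(M \right)} = -4 - M$
$n{\left(u \right)} = -3 + 2 u$ ($n{\left(u \right)} = \left(-4 - -1\right) + \left(u + u\right) = \left(-4 + 1\right) + 2 u = -3 + 2 u$)
$t = \frac{1}{2 + \sqrt{10}}$ ($t = \frac{1}{2 + \sqrt{8 + 2}} = \frac{1}{2 + \sqrt{10}} \approx 0.19371$)
$8 + n{\left(5 \right)} t = 8 + \left(-3 + 2 \cdot 5\right) \left(- \frac{1}{3} + \frac{\sqrt{10}}{6}\right) = 8 + \left(-3 + 10\right) \left(- \frac{1}{3} + \frac{\sqrt{10}}{6}\right) = 8 + 7 \left(- \frac{1}{3} + \frac{\sqrt{10}}{6}\right) = 8 - \left(\frac{7}{3} - \frac{7 \sqrt{10}}{6}\right) = \frac{17}{3} + \frac{7 \sqrt{10}}{6}$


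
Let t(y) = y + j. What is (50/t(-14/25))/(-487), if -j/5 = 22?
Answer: 625/673034 ≈ 0.00092863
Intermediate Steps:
j = -110 (j = -5*22 = -110)
t(y) = -110 + y (t(y) = y - 110 = -110 + y)
(50/t(-14/25))/(-487) = (50/(-110 - 14/25))/(-487) = (50/(-110 - 14*1/25))*(-1/487) = (50/(-110 - 14/25))*(-1/487) = (50/(-2764/25))*(-1/487) = (50*(-25/2764))*(-1/487) = -625/1382*(-1/487) = 625/673034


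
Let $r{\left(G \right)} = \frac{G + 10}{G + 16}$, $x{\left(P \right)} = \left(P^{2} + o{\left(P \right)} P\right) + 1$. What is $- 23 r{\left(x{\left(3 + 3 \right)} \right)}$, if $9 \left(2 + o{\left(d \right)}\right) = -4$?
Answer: $- \frac{97}{5} \approx -19.4$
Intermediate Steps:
$o{\left(d \right)} = - \frac{22}{9}$ ($o{\left(d \right)} = -2 + \frac{1}{9} \left(-4\right) = -2 - \frac{4}{9} = - \frac{22}{9}$)
$x{\left(P \right)} = 1 + P^{2} - \frac{22 P}{9}$ ($x{\left(P \right)} = \left(P^{2} - \frac{22 P}{9}\right) + 1 = 1 + P^{2} - \frac{22 P}{9}$)
$r{\left(G \right)} = \frac{10 + G}{16 + G}$
$- 23 r{\left(x{\left(3 + 3 \right)} \right)} = - 23 \frac{10 + \left(1 + \left(3 + 3\right)^{2} - \frac{22 \left(3 + 3\right)}{9}\right)}{16 + \left(1 + \left(3 + 3\right)^{2} - \frac{22 \left(3 + 3\right)}{9}\right)} = - 23 \frac{10 + \left(1 + 6^{2} - \frac{44}{3}\right)}{16 + \left(1 + 6^{2} - \frac{44}{3}\right)} = - 23 \frac{10 + \left(1 + 36 - \frac{44}{3}\right)}{16 + \left(1 + 36 - \frac{44}{3}\right)} = - 23 \frac{10 + \frac{67}{3}}{16 + \frac{67}{3}} = - 23 \frac{1}{\frac{115}{3}} \cdot \frac{97}{3} = - 23 \cdot \frac{3}{115} \cdot \frac{97}{3} = \left(-23\right) \frac{97}{115} = - \frac{97}{5}$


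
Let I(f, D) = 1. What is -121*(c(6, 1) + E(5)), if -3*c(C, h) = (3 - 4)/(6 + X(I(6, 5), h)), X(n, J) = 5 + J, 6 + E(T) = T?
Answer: 4235/36 ≈ 117.64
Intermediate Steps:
E(T) = -6 + T
c(C, h) = 1/(3*(11 + h)) (c(C, h) = -(3 - 4)/(3*(6 + (5 + h))) = -(-1)/(3*(11 + h)) = 1/(3*(11 + h)))
-121*(c(6, 1) + E(5)) = -121*(1/(3*(11 + 1)) + (-6 + 5)) = -121*((1/3)/12 - 1) = -121*((1/3)*(1/12) - 1) = -121*(1/36 - 1) = -121*(-35/36) = 4235/36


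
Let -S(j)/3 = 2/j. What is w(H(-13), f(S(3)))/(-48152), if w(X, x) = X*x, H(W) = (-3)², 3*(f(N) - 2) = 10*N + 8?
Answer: 9/24076 ≈ 0.00037382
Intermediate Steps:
S(j) = -6/j
f(N) = 14/3 + 10*N/3 (f(N) = 2 + (10*N + 8)/3 = 2 + (8 + 10*N)/3 = 2 + (8/3 + 10*N/3) = 14/3 + 10*N/3)
H(W) = 9
w(H(-13), f(S(3)))/(-48152) = (9*(14/3 + 10*(-6/3)/3))/(-48152) = (9*(14/3 + 10*(-6*⅓)/3))*(-1/48152) = (9*(14/3 + (10/3)*(-2)))*(-1/48152) = (9*(14/3 - 20/3))*(-1/48152) = (9*(-2))*(-1/48152) = -18*(-1/48152) = 9/24076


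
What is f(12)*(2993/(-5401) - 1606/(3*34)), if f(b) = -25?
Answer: 112241150/275451 ≈ 407.48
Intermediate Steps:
f(12)*(2993/(-5401) - 1606/(3*34)) = -25*(2993/(-5401) - 1606/(3*34)) = -25*(2993*(-1/5401) - 1606/102) = -25*(-2993/5401 - 1606*1/102) = -25*(-2993/5401 - 803/51) = -25*(-4489646/275451) = 112241150/275451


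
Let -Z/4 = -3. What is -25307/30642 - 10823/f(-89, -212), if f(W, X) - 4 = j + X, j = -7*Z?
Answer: 162124361/4473732 ≈ 36.239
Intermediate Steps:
Z = 12 (Z = -4*(-3) = 12)
j = -84 (j = -7*12 = -84)
f(W, X) = -80 + X (f(W, X) = 4 + (-84 + X) = -80 + X)
-25307/30642 - 10823/f(-89, -212) = -25307/30642 - 10823/(-80 - 212) = -25307*1/30642 - 10823/(-292) = -25307/30642 - 10823*(-1/292) = -25307/30642 + 10823/292 = 162124361/4473732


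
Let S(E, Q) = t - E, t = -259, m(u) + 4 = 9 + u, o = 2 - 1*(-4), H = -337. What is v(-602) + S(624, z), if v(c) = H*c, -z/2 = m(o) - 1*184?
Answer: 201991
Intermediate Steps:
o = 6 (o = 2 + 4 = 6)
m(u) = 5 + u (m(u) = -4 + (9 + u) = 5 + u)
z = 346 (z = -2*((5 + 6) - 1*184) = -2*(11 - 184) = -2*(-173) = 346)
S(E, Q) = -259 - E
v(c) = -337*c
v(-602) + S(624, z) = -337*(-602) + (-259 - 1*624) = 202874 + (-259 - 624) = 202874 - 883 = 201991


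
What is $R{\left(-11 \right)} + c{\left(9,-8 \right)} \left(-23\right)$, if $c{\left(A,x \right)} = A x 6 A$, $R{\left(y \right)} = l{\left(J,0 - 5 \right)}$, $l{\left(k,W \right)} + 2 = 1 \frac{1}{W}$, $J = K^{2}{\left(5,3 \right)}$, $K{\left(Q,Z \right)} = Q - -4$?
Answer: $\frac{447109}{5} \approx 89422.0$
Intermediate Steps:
$K{\left(Q,Z \right)} = 4 + Q$ ($K{\left(Q,Z \right)} = Q + 4 = 4 + Q$)
$J = 81$ ($J = \left(4 + 5\right)^{2} = 9^{2} = 81$)
$l{\left(k,W \right)} = -2 + \frac{1}{W}$ ($l{\left(k,W \right)} = -2 + 1 \frac{1}{W} = -2 + \frac{1}{W}$)
$R{\left(y \right)} = - \frac{11}{5}$ ($R{\left(y \right)} = -2 + \frac{1}{0 - 5} = -2 + \frac{1}{-5} = -2 - \frac{1}{5} = - \frac{11}{5}$)
$c{\left(A,x \right)} = 6 x A^{2}$ ($c{\left(A,x \right)} = 6 A x A = 6 x A^{2}$)
$R{\left(-11 \right)} + c{\left(9,-8 \right)} \left(-23\right) = - \frac{11}{5} + 6 \left(-8\right) 9^{2} \left(-23\right) = - \frac{11}{5} + 6 \left(-8\right) 81 \left(-23\right) = - \frac{11}{5} - -89424 = - \frac{11}{5} + 89424 = \frac{447109}{5}$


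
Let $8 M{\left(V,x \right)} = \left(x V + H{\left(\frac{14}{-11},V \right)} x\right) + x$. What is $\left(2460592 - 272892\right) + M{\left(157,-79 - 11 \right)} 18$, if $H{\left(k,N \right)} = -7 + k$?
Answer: $\frac{47462365}{22} \approx 2.1574 \cdot 10^{6}$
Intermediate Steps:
$M{\left(V,x \right)} = - \frac{10 x}{11} + \frac{V x}{8}$ ($M{\left(V,x \right)} = \frac{\left(x V + \left(-7 + \frac{14}{-11}\right) x\right) + x}{8} = \frac{\left(V x + \left(-7 + 14 \left(- \frac{1}{11}\right)\right) x\right) + x}{8} = \frac{\left(V x + \left(-7 - \frac{14}{11}\right) x\right) + x}{8} = \frac{\left(V x - \frac{91 x}{11}\right) + x}{8} = \frac{\left(- \frac{91 x}{11} + V x\right) + x}{8} = \frac{- \frac{80 x}{11} + V x}{8} = - \frac{10 x}{11} + \frac{V x}{8}$)
$\left(2460592 - 272892\right) + M{\left(157,-79 - 11 \right)} 18 = \left(2460592 - 272892\right) + \frac{\left(-79 - 11\right) \left(-80 + 11 \cdot 157\right)}{88} \cdot 18 = 2187700 + \frac{1}{88} \left(-90\right) \left(-80 + 1727\right) 18 = 2187700 + \frac{1}{88} \left(-90\right) 1647 \cdot 18 = 2187700 - \frac{667035}{22} = \frac{47462365}{22}$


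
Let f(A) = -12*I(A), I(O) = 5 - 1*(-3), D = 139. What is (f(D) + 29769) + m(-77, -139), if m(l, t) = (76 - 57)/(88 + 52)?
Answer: 4154239/140 ≈ 29673.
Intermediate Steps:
I(O) = 8 (I(O) = 5 + 3 = 8)
f(A) = -96 (f(A) = -12*8 = -96)
m(l, t) = 19/140
(f(D) + 29769) + m(-77, -139) = (-96 + 29769) + 19/140 = 29673 + 19/140 = 4154239/140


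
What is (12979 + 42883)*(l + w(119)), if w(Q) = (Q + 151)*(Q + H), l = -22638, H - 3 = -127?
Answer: -1340017656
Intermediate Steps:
H = -124 (H = 3 - 127 = -124)
w(Q) = (-124 + Q)*(151 + Q) (w(Q) = (Q + 151)*(Q - 124) = (151 + Q)*(-124 + Q) = (-124 + Q)*(151 + Q))
(12979 + 42883)*(l + w(119)) = (12979 + 42883)*(-22638 + (-18724 + 119² + 27*119)) = 55862*(-22638 + (-18724 + 14161 + 3213)) = 55862*(-22638 - 1350) = 55862*(-23988) = -1340017656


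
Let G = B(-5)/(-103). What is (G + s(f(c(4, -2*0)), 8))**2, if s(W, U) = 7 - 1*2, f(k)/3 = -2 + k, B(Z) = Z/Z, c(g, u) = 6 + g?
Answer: 264196/10609 ≈ 24.903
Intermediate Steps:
B(Z) = 1
f(k) = -6 + 3*k (f(k) = 3*(-2 + k) = -6 + 3*k)
s(W, U) = 5 (s(W, U) = 7 - 2 = 5)
G = -1/103 (G = 1/(-103) = 1*(-1/103) = -1/103 ≈ -0.0097087)
(G + s(f(c(4, -2*0)), 8))**2 = (-1/103 + 5)**2 = (514/103)**2 = 264196/10609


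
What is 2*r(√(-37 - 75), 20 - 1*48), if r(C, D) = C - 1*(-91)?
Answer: 182 + 8*I*√7 ≈ 182.0 + 21.166*I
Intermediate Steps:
r(C, D) = 91 + C (r(C, D) = C + 91 = 91 + C)
2*r(√(-37 - 75), 20 - 1*48) = 2*(91 + √(-37 - 75)) = 2*(91 + √(-112)) = 2*(91 + 4*I*√7) = 182 + 8*I*√7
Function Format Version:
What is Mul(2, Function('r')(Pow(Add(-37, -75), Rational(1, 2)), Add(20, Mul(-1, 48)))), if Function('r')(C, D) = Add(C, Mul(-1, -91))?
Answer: Add(182, Mul(8, I, Pow(7, Rational(1, 2)))) ≈ Add(182.00, Mul(21.166, I))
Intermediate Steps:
Function('r')(C, D) = Add(91, C) (Function('r')(C, D) = Add(C, 91) = Add(91, C))
Mul(2, Function('r')(Pow(Add(-37, -75), Rational(1, 2)), Add(20, Mul(-1, 48)))) = Mul(2, Add(91, Pow(Add(-37, -75), Rational(1, 2)))) = Mul(2, Add(91, Pow(-112, Rational(1, 2)))) = Mul(2, Add(91, Mul(4, I, Pow(7, Rational(1, 2))))) = Add(182, Mul(8, I, Pow(7, Rational(1, 2))))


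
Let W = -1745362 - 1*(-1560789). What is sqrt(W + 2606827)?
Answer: sqrt(2422254) ≈ 1556.4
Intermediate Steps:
W = -184573 (W = -1745362 + 1560789 = -184573)
sqrt(W + 2606827) = sqrt(-184573 + 2606827) = sqrt(2422254)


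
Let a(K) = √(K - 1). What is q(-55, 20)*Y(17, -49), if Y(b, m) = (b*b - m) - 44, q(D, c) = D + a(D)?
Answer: -16170 + 588*I*√14 ≈ -16170.0 + 2200.1*I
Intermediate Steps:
a(K) = √(-1 + K)
q(D, c) = D + √(-1 + D)
Y(b, m) = -44 + b² - m (Y(b, m) = (b² - m) - 44 = -44 + b² - m)
q(-55, 20)*Y(17, -49) = (-55 + √(-1 - 55))*(-44 + 17² - 1*(-49)) = (-55 + √(-56))*(-44 + 289 + 49) = (-55 + 2*I*√14)*294 = -16170 + 588*I*√14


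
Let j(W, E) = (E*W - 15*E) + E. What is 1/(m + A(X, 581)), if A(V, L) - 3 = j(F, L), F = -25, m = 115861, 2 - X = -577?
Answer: 1/93205 ≈ 1.0729e-5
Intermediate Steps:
X = 579 (X = 2 - 1*(-577) = 2 + 577 = 579)
j(W, E) = -14*E + E*W (j(W, E) = (-15*E + E*W) + E = -14*E + E*W)
A(V, L) = 3 - 39*L (A(V, L) = 3 + L*(-14 - 25) = 3 + L*(-39) = 3 - 39*L)
1/(m + A(X, 581)) = 1/(115861 + (3 - 39*581)) = 1/(115861 + (3 - 22659)) = 1/(115861 - 22656) = 1/93205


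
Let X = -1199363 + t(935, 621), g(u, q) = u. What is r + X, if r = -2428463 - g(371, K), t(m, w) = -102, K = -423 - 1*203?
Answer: -3628299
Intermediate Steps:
K = -626 (K = -423 - 203 = -626)
X = -1199465 (X = -1199363 - 102 = -1199465)
r = -2428834 (r = -2428463 - 1*371 = -2428463 - 371 = -2428834)
r + X = -2428834 - 1199465 = -3628299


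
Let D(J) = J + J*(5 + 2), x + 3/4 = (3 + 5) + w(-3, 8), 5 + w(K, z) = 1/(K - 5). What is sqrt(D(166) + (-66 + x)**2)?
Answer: 9*sqrt(4273)/8 ≈ 73.539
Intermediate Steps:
w(K, z) = -5 + 1/(-5 + K) (w(K, z) = -5 + 1/(K - 5) = -5 + 1/(-5 + K))
x = 17/8 (x = -3/4 + ((3 + 5) + (26 - 5*(-3))/(-5 - 3)) = -3/4 + (8 + (26 + 15)/(-8)) = -3/4 + (8 - 1/8*41) = -3/4 + (8 - 41/8) = -3/4 + 23/8 = 17/8 ≈ 2.1250)
D(J) = 8*J (D(J) = J + J*7 = J + 7*J = 8*J)
sqrt(D(166) + (-66 + x)**2) = sqrt(8*166 + (-66 + 17/8)**2) = sqrt(1328 + (-511/8)**2) = sqrt(1328 + 261121/64) = sqrt(346113/64) = 9*sqrt(4273)/8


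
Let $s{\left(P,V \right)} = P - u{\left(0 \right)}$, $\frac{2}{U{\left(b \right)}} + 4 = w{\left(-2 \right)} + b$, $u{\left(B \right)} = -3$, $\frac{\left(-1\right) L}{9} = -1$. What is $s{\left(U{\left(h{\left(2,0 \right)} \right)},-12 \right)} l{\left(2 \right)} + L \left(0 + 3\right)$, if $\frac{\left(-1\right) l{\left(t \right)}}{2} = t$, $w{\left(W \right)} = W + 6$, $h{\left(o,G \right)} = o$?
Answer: $11$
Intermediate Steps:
$L = 9$ ($L = \left(-9\right) \left(-1\right) = 9$)
$w{\left(W \right)} = 6 + W$
$l{\left(t \right)} = - 2 t$
$U{\left(b \right)} = \frac{2}{b}$ ($U{\left(b \right)} = \frac{2}{-4 + \left(\left(6 - 2\right) + b\right)} = \frac{2}{-4 + \left(4 + b\right)} = \frac{2}{b}$)
$s{\left(P,V \right)} = 3 + P$ ($s{\left(P,V \right)} = P - -3 = P + 3 = 3 + P$)
$s{\left(U{\left(h{\left(2,0 \right)} \right)},-12 \right)} l{\left(2 \right)} + L \left(0 + 3\right) = \left(3 + \frac{2}{2}\right) \left(\left(-2\right) 2\right) + 9 \left(0 + 3\right) = \left(3 + 2 \cdot \frac{1}{2}\right) \left(-4\right) + 9 \cdot 3 = \left(3 + 1\right) \left(-4\right) + 27 = 4 \left(-4\right) + 27 = -16 + 27 = 11$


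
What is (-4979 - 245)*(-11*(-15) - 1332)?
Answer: 6096408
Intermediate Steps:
(-4979 - 245)*(-11*(-15) - 1332) = -5224*(165 - 1332) = -5224*(-1167) = 6096408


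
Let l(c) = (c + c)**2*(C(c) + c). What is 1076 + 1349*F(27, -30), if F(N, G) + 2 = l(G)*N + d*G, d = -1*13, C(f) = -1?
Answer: -4064282312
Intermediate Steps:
l(c) = 4*c**2*(-1 + c) (l(c) = (c + c)**2*(-1 + c) = (2*c)**2*(-1 + c) = (4*c**2)*(-1 + c) = 4*c**2*(-1 + c))
d = -13
F(N, G) = -2 - 13*G + 4*N*G**2*(-1 + G) (F(N, G) = -2 + ((4*G**2*(-1 + G))*N - 13*G) = -2 + (4*N*G**2*(-1 + G) - 13*G) = -2 + (-13*G + 4*N*G**2*(-1 + G)) = -2 - 13*G + 4*N*G**2*(-1 + G))
1076 + 1349*F(27, -30) = 1076 + 1349*(-2 - 13*(-30) + 4*27*(-30)**2*(-1 - 30)) = 1076 + 1349*(-2 + 390 + 4*27*900*(-31)) = 1076 + 1349*(-2 + 390 - 3013200) = 1076 + 1349*(-3012812) = 1076 - 4064283388 = -4064282312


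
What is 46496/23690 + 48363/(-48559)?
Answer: 11347753/11738395 ≈ 0.96672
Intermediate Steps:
46496/23690 + 48363/(-48559) = 46496*(1/23690) + 48363*(-1/48559) = 23248/11845 - 987/991 = 11347753/11738395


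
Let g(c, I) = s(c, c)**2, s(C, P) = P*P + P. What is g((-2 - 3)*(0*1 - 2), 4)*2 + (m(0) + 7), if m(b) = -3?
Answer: 24204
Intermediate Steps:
s(C, P) = P + P**2 (s(C, P) = P**2 + P = P + P**2)
g(c, I) = c**2*(1 + c)**2 (g(c, I) = (c*(1 + c))**2 = c**2*(1 + c)**2)
g((-2 - 3)*(0*1 - 2), 4)*2 + (m(0) + 7) = (((-2 - 3)*(0*1 - 2))**2*(1 + (-2 - 3)*(0*1 - 2))**2)*2 + (-3 + 7) = ((-5*(0 - 2))**2*(1 - 5*(0 - 2))**2)*2 + 4 = ((-5*(-2))**2*(1 - 5*(-2))**2)*2 + 4 = (10**2*(1 + 10)**2)*2 + 4 = (100*11**2)*2 + 4 = (100*121)*2 + 4 = 12100*2 + 4 = 24200 + 4 = 24204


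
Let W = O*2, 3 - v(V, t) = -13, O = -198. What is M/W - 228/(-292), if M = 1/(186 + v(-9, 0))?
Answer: 4559471/5839416 ≈ 0.78081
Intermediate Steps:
v(V, t) = 16 (v(V, t) = 3 - 1*(-13) = 3 + 13 = 16)
M = 1/202 (M = 1/(186 + 16) = 1/202 ≈ 0.0049505)
W = -396 (W = -198*2 = -396)
M/W - 228/(-292) = (1/202)/(-396) - 228/(-292) = (1/202)*(-1/396) - 228*(-1/292) = -1/79992 + 57/73 = 4559471/5839416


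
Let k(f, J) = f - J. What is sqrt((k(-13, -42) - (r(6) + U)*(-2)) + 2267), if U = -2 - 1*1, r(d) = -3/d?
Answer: sqrt(2289) ≈ 47.844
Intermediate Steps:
U = -3 (U = -2 - 1 = -3)
sqrt((k(-13, -42) - (r(6) + U)*(-2)) + 2267) = sqrt(((-13 - 1*(-42)) - (-3/6 - 3)*(-2)) + 2267) = sqrt(((-13 + 42) - (-3*1/6 - 3)*(-2)) + 2267) = sqrt((29 - (-1/2 - 3)*(-2)) + 2267) = sqrt((29 - (-7)*(-2)/2) + 2267) = sqrt((29 - 1*7) + 2267) = sqrt((29 - 7) + 2267) = sqrt(22 + 2267) = sqrt(2289)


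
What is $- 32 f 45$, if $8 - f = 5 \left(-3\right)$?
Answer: $-33120$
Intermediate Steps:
$f = 23$ ($f = 8 - 5 \left(-3\right) = 8 - -15 = 8 + 15 = 23$)
$- 32 f 45 = \left(-32\right) 23 \cdot 45 = \left(-736\right) 45 = -33120$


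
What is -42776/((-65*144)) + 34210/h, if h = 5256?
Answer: 630829/56940 ≈ 11.079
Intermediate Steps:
-42776/((-65*144)) + 34210/h = -42776/((-65*144)) + 34210/5256 = -42776/(-9360) + 34210*(1/5256) = -42776*(-1/9360) + 17105/2628 = 5347/1170 + 17105/2628 = 630829/56940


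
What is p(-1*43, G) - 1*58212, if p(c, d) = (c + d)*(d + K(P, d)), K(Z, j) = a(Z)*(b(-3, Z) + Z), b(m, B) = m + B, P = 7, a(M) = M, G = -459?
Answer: 133552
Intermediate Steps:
b(m, B) = B + m
K(Z, j) = Z*(-3 + 2*Z) (K(Z, j) = Z*((Z - 3) + Z) = Z*((-3 + Z) + Z) = Z*(-3 + 2*Z))
p(c, d) = (77 + d)*(c + d) (p(c, d) = (c + d)*(d + 7*(-3 + 2*7)) = (c + d)*(d + 7*(-3 + 14)) = (c + d)*(d + 7*11) = (c + d)*(d + 77) = (c + d)*(77 + d) = (77 + d)*(c + d))
p(-1*43, G) - 1*58212 = ((-459)² + 77*(-1*43) + 77*(-459) - 1*43*(-459)) - 1*58212 = (210681 + 77*(-43) - 35343 - 43*(-459)) - 58212 = (210681 - 3311 - 35343 + 19737) - 58212 = 191764 - 58212 = 133552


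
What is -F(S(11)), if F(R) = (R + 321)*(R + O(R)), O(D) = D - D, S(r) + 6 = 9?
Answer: -972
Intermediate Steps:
S(r) = 3 (S(r) = -6 + 9 = 3)
O(D) = 0
F(R) = R*(321 + R) (F(R) = (R + 321)*(R + 0) = (321 + R)*R = R*(321 + R))
-F(S(11)) = -3*(321 + 3) = -3*324 = -1*972 = -972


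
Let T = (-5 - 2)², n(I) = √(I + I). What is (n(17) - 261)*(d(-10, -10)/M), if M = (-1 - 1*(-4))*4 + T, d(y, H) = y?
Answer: 2610/61 - 10*√34/61 ≈ 41.831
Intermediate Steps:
n(I) = √2*√I (n(I) = √(2*I) = √2*√I)
T = 49 (T = (-7)² = 49)
M = 61 (M = (-1 - 1*(-4))*4 + 49 = (-1 + 4)*4 + 49 = 3*4 + 49 = 12 + 49 = 61)
(n(17) - 261)*(d(-10, -10)/M) = (√2*√17 - 261)*(-10/61) = (√34 - 261)*(-10*1/61) = (-261 + √34)*(-10/61) = 2610/61 - 10*√34/61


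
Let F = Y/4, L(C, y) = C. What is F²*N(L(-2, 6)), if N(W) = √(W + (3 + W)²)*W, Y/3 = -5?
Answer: -225*I/8 ≈ -28.125*I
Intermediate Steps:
Y = -15 (Y = 3*(-5) = -15)
N(W) = W*√(W + (3 + W)²)
F = -15/4 ≈ -3.7500
F²*N(L(-2, 6)) = (-15/4)²*(-2*√(-2 + (3 - 2)²)) = 225*(-2*√(-2 + 1²))/16 = 225*(-2*√(-2 + 1))/16 = 225*(-2*I)/16 = -225*I/8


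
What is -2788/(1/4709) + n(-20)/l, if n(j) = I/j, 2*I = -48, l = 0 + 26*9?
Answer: -2560094939/195 ≈ -1.3129e+7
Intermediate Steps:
l = 234 (l = 0 + 234 = 234)
I = -24 (I = (1/2)*(-48) = -24)
n(j) = -24/j
-2788/(1/4709) + n(-20)/l = -2788/(1/4709) - 24/(-20)/234 = -2788/1/4709 - 24*(-1/20)*(1/234) = -2788*4709 + (6/5)*(1/234) = -13128692 + 1/195 = -2560094939/195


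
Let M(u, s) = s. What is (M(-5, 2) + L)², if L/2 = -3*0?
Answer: 4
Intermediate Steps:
L = 0 (L = 2*(-3*0) = 2*0 = 0)
(M(-5, 2) + L)² = (2 + 0)² = 2² = 4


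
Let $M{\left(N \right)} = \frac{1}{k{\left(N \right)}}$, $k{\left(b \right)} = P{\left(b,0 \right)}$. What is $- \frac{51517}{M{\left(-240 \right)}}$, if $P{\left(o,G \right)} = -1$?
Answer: $51517$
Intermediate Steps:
$k{\left(b \right)} = -1$
$M{\left(N \right)} = -1$ ($M{\left(N \right)} = \frac{1}{-1} = -1$)
$- \frac{51517}{M{\left(-240 \right)}} = - \frac{51517}{-1} = \left(-51517\right) \left(-1\right) = 51517$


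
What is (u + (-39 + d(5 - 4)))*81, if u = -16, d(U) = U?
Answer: -4374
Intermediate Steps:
(u + (-39 + d(5 - 4)))*81 = (-16 + (-39 + (5 - 4)))*81 = (-16 + (-39 + 1))*81 = (-16 - 38)*81 = -54*81 = -4374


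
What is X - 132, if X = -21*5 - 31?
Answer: -268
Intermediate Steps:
X = -136 (X = -105 - 31 = -136)
X - 132 = -136 - 132 = -268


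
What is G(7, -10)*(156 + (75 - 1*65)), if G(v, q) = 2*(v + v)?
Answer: 4648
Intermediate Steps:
G(v, q) = 4*v (G(v, q) = 2*(2*v) = 4*v)
G(7, -10)*(156 + (75 - 1*65)) = (4*7)*(156 + (75 - 1*65)) = 28*(156 + (75 - 65)) = 28*(156 + 10) = 28*166 = 4648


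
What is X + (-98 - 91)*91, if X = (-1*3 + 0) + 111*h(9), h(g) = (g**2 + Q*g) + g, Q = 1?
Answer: -6213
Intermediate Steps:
h(g) = g**2 + 2*g (h(g) = (g**2 + 1*g) + g = (g**2 + g) + g = (g + g**2) + g = g**2 + 2*g)
X = 10986 (X = (-1*3 + 0) + 111*(9*(2 + 9)) = (-3 + 0) + 111*(9*11) = -3 + 111*99 = -3 + 10989 = 10986)
X + (-98 - 91)*91 = 10986 + (-98 - 91)*91 = 10986 - 189*91 = 10986 - 17199 = -6213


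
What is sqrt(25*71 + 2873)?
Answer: 2*sqrt(1162) ≈ 68.176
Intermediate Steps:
sqrt(25*71 + 2873) = sqrt(1775 + 2873) = sqrt(4648) = 2*sqrt(1162)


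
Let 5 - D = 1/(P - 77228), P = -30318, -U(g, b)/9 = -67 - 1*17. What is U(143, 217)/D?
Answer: 81304776/537731 ≈ 151.20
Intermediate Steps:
U(g, b) = 756 (U(g, b) = -9*(-67 - 1*17) = -9*(-67 - 17) = -9*(-84) = 756)
D = 537731/107546 (D = 5 - 1/(-30318 - 77228) = 5 - 1/(-107546) = 5 - 1*(-1/107546) = 5 + 1/107546 = 537731/107546 ≈ 5.0000)
U(143, 217)/D = 756/(537731/107546) = 756*(107546/537731) = 81304776/537731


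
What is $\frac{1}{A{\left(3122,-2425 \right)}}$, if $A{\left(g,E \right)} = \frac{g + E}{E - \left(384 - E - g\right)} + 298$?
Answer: $\frac{2112}{628679} \approx 0.0033594$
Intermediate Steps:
$A{\left(g,E \right)} = 298 + \frac{E + g}{-384 + g + 2 E}$ ($A{\left(g,E \right)} = \frac{E + g}{E - \left(384 - E - g\right)} + 298 = \frac{E + g}{E + \left(-384 + E + g\right)} + 298 = \frac{E + g}{-384 + g + 2 E} + 298 = 298 + \frac{E + g}{-384 + g + 2 E}$)
$\frac{1}{A{\left(3122,-2425 \right)}} = \frac{1}{\frac{1}{-384 + 3122 + 2 \left(-2425\right)} \left(-114432 + 299 \cdot 3122 + 597 \left(-2425\right)\right)} = \frac{1}{\frac{1}{-384 + 3122 - 4850} \left(-114432 + 933478 - 1447725\right)} = \frac{1}{\frac{1}{-2112} \left(-628679\right)} = \frac{1}{\left(- \frac{1}{2112}\right) \left(-628679\right)} = \frac{1}{\frac{628679}{2112}} = \frac{2112}{628679}$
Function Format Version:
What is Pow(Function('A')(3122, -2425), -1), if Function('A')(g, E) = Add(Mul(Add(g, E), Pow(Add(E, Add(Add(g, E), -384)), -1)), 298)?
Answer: Rational(2112, 628679) ≈ 0.0033594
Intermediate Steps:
Function('A')(g, E) = Add(298, Mul(Pow(Add(-384, g, Mul(2, E)), -1), Add(E, g))) (Function('A')(g, E) = Add(Mul(Add(E, g), Pow(Add(E, Add(Add(E, g), -384)), -1)), 298) = Add(Mul(Add(E, g), Pow(Add(E, Add(-384, E, g)), -1)), 298) = Add(Mul(Add(E, g), Pow(Add(-384, g, Mul(2, E)), -1)), 298) = Add(Mul(Pow(Add(-384, g, Mul(2, E)), -1), Add(E, g)), 298) = Add(298, Mul(Pow(Add(-384, g, Mul(2, E)), -1), Add(E, g))))
Pow(Function('A')(3122, -2425), -1) = Pow(Mul(Pow(Add(-384, 3122, Mul(2, -2425)), -1), Add(-114432, Mul(299, 3122), Mul(597, -2425))), -1) = Pow(Mul(Pow(Add(-384, 3122, -4850), -1), Add(-114432, 933478, -1447725)), -1) = Pow(Mul(Pow(-2112, -1), -628679), -1) = Pow(Mul(Rational(-1, 2112), -628679), -1) = Pow(Rational(628679, 2112), -1) = Rational(2112, 628679)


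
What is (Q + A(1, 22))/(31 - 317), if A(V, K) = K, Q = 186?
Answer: -8/11 ≈ -0.72727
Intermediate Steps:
(Q + A(1, 22))/(31 - 317) = (186 + 22)/(31 - 317) = 208/(-286) = 208*(-1/286) = -8/11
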